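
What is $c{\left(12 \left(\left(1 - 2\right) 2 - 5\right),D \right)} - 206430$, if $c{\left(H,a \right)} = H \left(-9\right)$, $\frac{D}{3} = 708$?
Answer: $-205674$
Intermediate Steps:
$D = 2124$ ($D = 3 \cdot 708 = 2124$)
$c{\left(H,a \right)} = - 9 H$
$c{\left(12 \left(\left(1 - 2\right) 2 - 5\right),D \right)} - 206430 = - 9 \cdot 12 \left(\left(1 - 2\right) 2 - 5\right) - 206430 = - 9 \cdot 12 \left(\left(-1\right) 2 - 5\right) - 206430 = - 9 \cdot 12 \left(-2 - 5\right) - 206430 = - 9 \cdot 12 \left(-7\right) - 206430 = \left(-9\right) \left(-84\right) - 206430 = 756 - 206430 = -205674$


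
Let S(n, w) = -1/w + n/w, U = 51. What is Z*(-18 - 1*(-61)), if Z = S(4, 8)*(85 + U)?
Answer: 2193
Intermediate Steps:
Z = 51 (Z = ((-1 + 4)/8)*(85 + 51) = ((⅛)*3)*136 = (3/8)*136 = 51)
Z*(-18 - 1*(-61)) = 51*(-18 - 1*(-61)) = 51*(-18 + 61) = 51*43 = 2193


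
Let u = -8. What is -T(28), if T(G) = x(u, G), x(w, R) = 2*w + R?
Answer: -12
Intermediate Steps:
x(w, R) = R + 2*w
T(G) = -16 + G (T(G) = G + 2*(-8) = G - 16 = -16 + G)
-T(28) = -(-16 + 28) = -1*12 = -12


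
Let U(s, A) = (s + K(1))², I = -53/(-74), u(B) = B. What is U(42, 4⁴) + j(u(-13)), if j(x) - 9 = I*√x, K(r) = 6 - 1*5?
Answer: 1858 + 53*I*√13/74 ≈ 1858.0 + 2.5824*I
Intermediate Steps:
I = 53/74 (I = -53*(-1/74) = 53/74 ≈ 0.71622)
K(r) = 1 (K(r) = 6 - 5 = 1)
j(x) = 9 + 53*√x/74
U(s, A) = (1 + s)² (U(s, A) = (s + 1)² = (1 + s)²)
U(42, 4⁴) + j(u(-13)) = (1 + 42)² + (9 + 53*√(-13)/74) = 43² + (9 + 53*(I*√13)/74) = 1849 + (9 + 53*I*√13/74) = 1858 + 53*I*√13/74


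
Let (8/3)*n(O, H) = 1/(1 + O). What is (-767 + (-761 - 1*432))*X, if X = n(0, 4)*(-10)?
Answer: 7350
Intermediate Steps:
n(O, H) = 3/(8*(1 + O))
X = -15/4 (X = (3/(8*(1 + 0)))*(-10) = ((3/8)/1)*(-10) = ((3/8)*1)*(-10) = (3/8)*(-10) = -15/4 ≈ -3.7500)
(-767 + (-761 - 1*432))*X = (-767 + (-761 - 1*432))*(-15/4) = (-767 + (-761 - 432))*(-15/4) = (-767 - 1193)*(-15/4) = -1960*(-15/4) = 7350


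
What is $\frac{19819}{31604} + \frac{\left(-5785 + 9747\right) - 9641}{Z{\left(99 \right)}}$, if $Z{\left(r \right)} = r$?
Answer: $- \frac{19724115}{347644} \approx -56.737$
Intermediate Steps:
$\frac{19819}{31604} + \frac{\left(-5785 + 9747\right) - 9641}{Z{\left(99 \right)}} = \frac{19819}{31604} + \frac{\left(-5785 + 9747\right) - 9641}{99} = 19819 \cdot \frac{1}{31604} + \left(3962 - 9641\right) \frac{1}{99} = \frac{19819}{31604} - \frac{631}{11} = - \frac{19724115}{347644}$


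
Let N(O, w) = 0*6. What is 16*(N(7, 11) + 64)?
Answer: 1024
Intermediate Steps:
N(O, w) = 0
16*(N(7, 11) + 64) = 16*(0 + 64) = 16*64 = 1024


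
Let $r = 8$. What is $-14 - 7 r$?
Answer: $-70$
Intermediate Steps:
$-14 - 7 r = -14 - 56 = -70$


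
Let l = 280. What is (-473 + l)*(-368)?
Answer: 71024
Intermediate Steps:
(-473 + l)*(-368) = (-473 + 280)*(-368) = -193*(-368) = 71024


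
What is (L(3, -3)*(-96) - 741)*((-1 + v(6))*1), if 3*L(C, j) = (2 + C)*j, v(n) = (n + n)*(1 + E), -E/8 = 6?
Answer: 147465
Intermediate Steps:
E = -48 (E = -8*6 = -48)
v(n) = -94*n (v(n) = (n + n)*(1 - 48) = (2*n)*(-47) = -94*n)
L(C, j) = j*(2 + C)/3 (L(C, j) = ((2 + C)*j)/3 = (j*(2 + C))/3 = j*(2 + C)/3)
(L(3, -3)*(-96) - 741)*((-1 + v(6))*1) = (((1/3)*(-3)*(2 + 3))*(-96) - 741)*((-1 - 94*6)*1) = (((1/3)*(-3)*5)*(-96) - 741)*((-1 - 564)*1) = (-5*(-96) - 741)*(-565*1) = (480 - 741)*(-565) = -261*(-565) = 147465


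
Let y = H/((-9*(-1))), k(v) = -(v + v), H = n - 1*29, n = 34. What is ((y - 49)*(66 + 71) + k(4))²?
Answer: 3576518416/81 ≈ 4.4155e+7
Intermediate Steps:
H = 5 (H = 34 - 1*29 = 34 - 29 = 5)
k(v) = -2*v
y = 5/9 (y = 5/((-9*(-1))) = 5/9 ≈ 0.55556)
((y - 49)*(66 + 71) + k(4))² = ((5/9 - 49)*(66 + 71) - 2*4)² = (-436/9*137 - 8)² = (-59732/9 - 8)² = (-59804/9)² = 3576518416/81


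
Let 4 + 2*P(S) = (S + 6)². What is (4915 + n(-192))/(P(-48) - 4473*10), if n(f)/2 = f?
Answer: -4531/43850 ≈ -0.10333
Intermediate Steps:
n(f) = 2*f
P(S) = -2 + (6 + S)²/2 (P(S) = -2 + (S + 6)²/2 = -2 + (6 + S)²/2)
(4915 + n(-192))/(P(-48) - 4473*10) = (4915 + 2*(-192))/((-2 + (6 - 48)²/2) - 4473*10) = (4915 - 384)/((-2 + (½)*(-42)²) - 44730) = 4531/((-2 + (½)*1764) - 44730) = 4531/((-2 + 882) - 44730) = 4531/(880 - 44730) = 4531/(-43850) = 4531*(-1/43850) = -4531/43850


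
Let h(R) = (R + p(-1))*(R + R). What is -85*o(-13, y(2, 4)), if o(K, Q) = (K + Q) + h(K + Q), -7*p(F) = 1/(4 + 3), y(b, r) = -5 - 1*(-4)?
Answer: -225250/7 ≈ -32179.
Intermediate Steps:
y(b, r) = -1 (y(b, r) = -5 + 4 = -1)
p(F) = -1/49 (p(F) = -1/(7*(4 + 3)) = -⅐/7 = -⅐*⅐ = -1/49)
h(R) = 2*R*(-1/49 + R) (h(R) = (R - 1/49)*(R + R) = (-1/49 + R)*(2*R) = 2*R*(-1/49 + R))
o(K, Q) = K + Q + 2*(K + Q)*(-1 + 49*K + 49*Q)/49 (o(K, Q) = (K + Q) + 2*(K + Q)*(-1 + 49*(K + Q))/49 = (K + Q) + 2*(K + Q)*(-1 + (49*K + 49*Q))/49 = (K + Q) + 2*(K + Q)*(-1 + 49*K + 49*Q)/49 = K + Q + 2*(K + Q)*(-1 + 49*K + 49*Q)/49)
-85*o(-13, y(2, 4)) = -85*(-13 - 1 + 2*(-13 - 1)*(-1 + 49*(-13) + 49*(-1))/49) = -85*(-13 - 1 + (2/49)*(-14)*(-1 - 637 - 49)) = -85*(-13 - 1 + (2/49)*(-14)*(-687)) = -85*(-13 - 1 + 2748/7) = -85*2650/7 = -225250/7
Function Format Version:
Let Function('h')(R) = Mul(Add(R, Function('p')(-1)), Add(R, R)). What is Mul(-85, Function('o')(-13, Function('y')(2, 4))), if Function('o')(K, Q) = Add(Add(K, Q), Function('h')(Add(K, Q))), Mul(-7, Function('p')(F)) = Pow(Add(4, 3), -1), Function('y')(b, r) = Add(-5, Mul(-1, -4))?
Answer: Rational(-225250, 7) ≈ -32179.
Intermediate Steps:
Function('y')(b, r) = -1 (Function('y')(b, r) = Add(-5, 4) = -1)
Function('p')(F) = Rational(-1, 49) (Function('p')(F) = Mul(Rational(-1, 7), Pow(Add(4, 3), -1)) = Mul(Rational(-1, 7), Pow(7, -1)) = Mul(Rational(-1, 7), Rational(1, 7)) = Rational(-1, 49))
Function('h')(R) = Mul(2, R, Add(Rational(-1, 49), R)) (Function('h')(R) = Mul(Add(R, Rational(-1, 49)), Add(R, R)) = Mul(Add(Rational(-1, 49), R), Mul(2, R)) = Mul(2, R, Add(Rational(-1, 49), R)))
Function('o')(K, Q) = Add(K, Q, Mul(Rational(2, 49), Add(K, Q), Add(-1, Mul(49, K), Mul(49, Q)))) (Function('o')(K, Q) = Add(Add(K, Q), Mul(Rational(2, 49), Add(K, Q), Add(-1, Mul(49, Add(K, Q))))) = Add(Add(K, Q), Mul(Rational(2, 49), Add(K, Q), Add(-1, Add(Mul(49, K), Mul(49, Q))))) = Add(Add(K, Q), Mul(Rational(2, 49), Add(K, Q), Add(-1, Mul(49, K), Mul(49, Q)))) = Add(K, Q, Mul(Rational(2, 49), Add(K, Q), Add(-1, Mul(49, K), Mul(49, Q)))))
Mul(-85, Function('o')(-13, Function('y')(2, 4))) = Mul(-85, Add(-13, -1, Mul(Rational(2, 49), Add(-13, -1), Add(-1, Mul(49, -13), Mul(49, -1))))) = Mul(-85, Add(-13, -1, Mul(Rational(2, 49), -14, Add(-1, -637, -49)))) = Mul(-85, Add(-13, -1, Mul(Rational(2, 49), -14, -687))) = Mul(-85, Add(-13, -1, Rational(2748, 7))) = Mul(-85, Rational(2650, 7)) = Rational(-225250, 7)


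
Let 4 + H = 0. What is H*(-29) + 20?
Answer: 136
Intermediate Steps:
H = -4 (H = -4 + 0 = -4)
H*(-29) + 20 = -4*(-29) + 20 = 116 + 20 = 136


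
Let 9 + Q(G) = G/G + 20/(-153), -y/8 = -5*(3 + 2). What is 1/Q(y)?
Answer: -153/1244 ≈ -0.12299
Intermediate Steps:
y = 200 (y = -(-40)*(3 + 2) = -(-40)*5 = -8*(-25) = 200)
Q(G) = -1244/153 (Q(G) = -9 + (G/G + 20/(-153)) = -9 + (1 + 20*(-1/153)) = -9 + (1 - 20/153) = -9 + 133/153 = -1244/153)
1/Q(y) = 1/(-1244/153) = -153/1244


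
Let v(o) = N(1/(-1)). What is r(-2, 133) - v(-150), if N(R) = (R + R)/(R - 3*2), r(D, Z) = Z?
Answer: 929/7 ≈ 132.71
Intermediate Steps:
N(R) = 2*R/(-6 + R) (N(R) = (2*R)/(R - 6) = (2*R)/(-6 + R) = 2*R/(-6 + R))
v(o) = 2/7 (v(o) = 2/(-1*(-6 + 1/(-1))) = 2*(-1)/(-6 - 1) = 2*(-1)/(-7) = 2*(-1)*(-⅐) = 2/7)
r(-2, 133) - v(-150) = 133 - 1*2/7 = 133 - 2/7 = 929/7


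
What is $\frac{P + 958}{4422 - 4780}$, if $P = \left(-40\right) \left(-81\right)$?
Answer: $- \frac{2099}{179} \approx -11.726$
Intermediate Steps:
$P = 3240$
$\frac{P + 958}{4422 - 4780} = \frac{3240 + 958}{4422 - 4780} = \frac{4198}{-358} = 4198 \left(- \frac{1}{358}\right) = - \frac{2099}{179}$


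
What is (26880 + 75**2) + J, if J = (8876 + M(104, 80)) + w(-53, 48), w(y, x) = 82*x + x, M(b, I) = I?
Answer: 45445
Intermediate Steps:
w(y, x) = 83*x
J = 12940 (J = (8876 + 80) + 83*48 = 8956 + 3984 = 12940)
(26880 + 75**2) + J = (26880 + 75**2) + 12940 = (26880 + 5625) + 12940 = 32505 + 12940 = 45445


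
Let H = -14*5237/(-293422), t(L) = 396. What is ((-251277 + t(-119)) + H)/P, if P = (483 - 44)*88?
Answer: -9201741433/1416934838 ≈ -6.4941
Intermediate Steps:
H = 36659/146711 (H = -73318*(-1/293422) = 36659/146711 ≈ 0.24987)
P = 38632 (P = 439*88 = 38632)
((-251277 + t(-119)) + H)/P = ((-251277 + 396) + 36659/146711)/38632 = (-250881 + 36659/146711)*(1/38632) = -36806965732/146711*1/38632 = -9201741433/1416934838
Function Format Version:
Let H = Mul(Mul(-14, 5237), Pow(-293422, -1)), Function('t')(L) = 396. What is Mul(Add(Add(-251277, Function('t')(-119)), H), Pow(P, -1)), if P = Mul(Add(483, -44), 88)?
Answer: Rational(-9201741433, 1416934838) ≈ -6.4941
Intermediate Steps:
H = Rational(36659, 146711) (H = Mul(-73318, Rational(-1, 293422)) = Rational(36659, 146711) ≈ 0.24987)
P = 38632 (P = Mul(439, 88) = 38632)
Mul(Add(Add(-251277, Function('t')(-119)), H), Pow(P, -1)) = Mul(Add(Add(-251277, 396), Rational(36659, 146711)), Pow(38632, -1)) = Mul(Add(-250881, Rational(36659, 146711)), Rational(1, 38632)) = Mul(Rational(-36806965732, 146711), Rational(1, 38632)) = Rational(-9201741433, 1416934838)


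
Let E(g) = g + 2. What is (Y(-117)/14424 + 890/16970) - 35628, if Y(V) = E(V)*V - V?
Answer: -72671754347/2039794 ≈ -35627.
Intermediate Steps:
E(g) = 2 + g
Y(V) = -V + V*(2 + V) (Y(V) = (2 + V)*V - V = V*(2 + V) - V = -V + V*(2 + V))
(Y(-117)/14424 + 890/16970) - 35628 = (-117*(1 - 117)/14424 + 890/16970) - 35628 = (-117*(-116)*(1/14424) + 890*(1/16970)) - 35628 = (13572*(1/14424) + 89/1697) - 35628 = (1131/1202 + 89/1697) - 35628 = 2026285/2039794 - 35628 = -72671754347/2039794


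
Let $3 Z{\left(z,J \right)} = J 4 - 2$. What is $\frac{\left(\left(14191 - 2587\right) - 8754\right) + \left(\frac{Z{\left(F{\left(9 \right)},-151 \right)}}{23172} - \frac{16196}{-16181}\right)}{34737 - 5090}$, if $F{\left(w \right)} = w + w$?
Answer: $\frac{534484250675}{5558013987702} \approx 0.096165$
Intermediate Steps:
$F{\left(w \right)} = 2 w$
$Z{\left(z,J \right)} = - \frac{2}{3} + \frac{4 J}{3}$ ($Z{\left(z,J \right)} = \frac{J 4 - 2}{3} = \frac{4 J - 2}{3} = \frac{-2 + 4 J}{3} = - \frac{2}{3} + \frac{4 J}{3}$)
$\frac{\left(\left(14191 - 2587\right) - 8754\right) + \left(\frac{Z{\left(F{\left(9 \right)},-151 \right)}}{23172} - \frac{16196}{-16181}\right)}{34737 - 5090} = \frac{\left(\left(14191 - 2587\right) - 8754\right) + \left(\frac{- \frac{2}{3} + \frac{4}{3} \left(-151\right)}{23172} - \frac{16196}{-16181}\right)}{34737 - 5090} = \frac{\left(11604 - 8754\right) + \left(\left(- \frac{2}{3} - \frac{604}{3}\right) \frac{1}{23172} - - \frac{16196}{16181}\right)}{29647} = \left(2850 + \left(\left(-202\right) \frac{1}{23172} + \frac{16196}{16181}\right)\right) \frac{1}{29647} = \left(2850 + \left(- \frac{101}{11586} + \frac{16196}{16181}\right)\right) \frac{1}{29647} = \left(2850 + \frac{186012575}{187473066}\right) \frac{1}{29647} = \frac{534484250675}{187473066} \cdot \frac{1}{29647} = \frac{534484250675}{5558013987702}$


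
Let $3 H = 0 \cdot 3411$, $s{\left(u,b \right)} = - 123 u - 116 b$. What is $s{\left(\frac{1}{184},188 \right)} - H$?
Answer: $- \frac{4012795}{184} \approx -21809.0$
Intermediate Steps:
$H = 0$ ($H = \frac{0 \cdot 3411}{3} = \frac{1}{3} \cdot 0 = 0$)
$s{\left(\frac{1}{184},188 \right)} - H = \left(- \frac{123}{184} - 21808\right) - 0 = \left(\left(-123\right) \frac{1}{184} - 21808\right) + 0 = \left(- \frac{123}{184} - 21808\right) + 0 = - \frac{4012795}{184} + 0 = - \frac{4012795}{184}$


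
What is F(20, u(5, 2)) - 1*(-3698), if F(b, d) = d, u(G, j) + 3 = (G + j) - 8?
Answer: 3694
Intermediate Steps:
u(G, j) = -11 + G + j (u(G, j) = -3 + ((G + j) - 8) = -3 + (-8 + G + j) = -11 + G + j)
F(20, u(5, 2)) - 1*(-3698) = (-11 + 5 + 2) - 1*(-3698) = -4 + 3698 = 3694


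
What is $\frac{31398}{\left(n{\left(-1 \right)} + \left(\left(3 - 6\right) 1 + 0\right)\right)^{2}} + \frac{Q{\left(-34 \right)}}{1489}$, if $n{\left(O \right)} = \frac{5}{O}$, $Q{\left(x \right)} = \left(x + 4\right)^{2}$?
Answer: $\frac{23404611}{47648} \approx 491.2$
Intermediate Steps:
$Q{\left(x \right)} = \left(4 + x\right)^{2}$
$\frac{31398}{\left(n{\left(-1 \right)} + \left(\left(3 - 6\right) 1 + 0\right)\right)^{2}} + \frac{Q{\left(-34 \right)}}{1489} = \frac{31398}{\left(\frac{5}{-1} + \left(\left(3 - 6\right) 1 + 0\right)\right)^{2}} + \frac{\left(4 - 34\right)^{2}}{1489} = \frac{31398}{\left(5 \left(-1\right) + \left(\left(3 - 6\right) 1 + 0\right)\right)^{2}} + \left(-30\right)^{2} \cdot \frac{1}{1489} = \frac{31398}{\left(-5 + \left(\left(-3\right) 1 + 0\right)\right)^{2}} + 900 \cdot \frac{1}{1489} = \frac{31398}{\left(-5 + \left(-3 + 0\right)\right)^{2}} + \frac{900}{1489} = \frac{31398}{\left(-5 - 3\right)^{2}} + \frac{900}{1489} = \frac{31398}{\left(-8\right)^{2}} + \frac{900}{1489} = \frac{31398}{64} + \frac{900}{1489} = 31398 \cdot \frac{1}{64} + \frac{900}{1489} = \frac{15699}{32} + \frac{900}{1489} = \frac{23404611}{47648}$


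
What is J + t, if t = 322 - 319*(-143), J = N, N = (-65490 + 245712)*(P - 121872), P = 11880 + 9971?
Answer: -18025938723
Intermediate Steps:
P = 21851
N = -18025984662 (N = (-65490 + 245712)*(21851 - 121872) = 180222*(-100021) = -18025984662)
J = -18025984662
t = 45939 (t = 322 + 45617 = 45939)
J + t = -18025984662 + 45939 = -18025938723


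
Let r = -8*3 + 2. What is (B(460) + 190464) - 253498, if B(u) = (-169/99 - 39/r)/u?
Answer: -5741136707/91080 ≈ -63034.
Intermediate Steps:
r = -22 (r = -24 + 2 = -22)
B(u) = 13/(198*u) (B(u) = (-169/99 - 39/(-22))/u = (-169*1/99 - 39*(-1/22))/u = (-169/99 + 39/22)/u = 13/(198*u))
(B(460) + 190464) - 253498 = ((13/198)/460 + 190464) - 253498 = ((13/198)*(1/460) + 190464) - 253498 = (13/91080 + 190464) - 253498 = 17347461133/91080 - 253498 = -5741136707/91080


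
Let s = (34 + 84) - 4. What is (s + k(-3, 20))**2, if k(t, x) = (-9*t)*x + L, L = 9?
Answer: 439569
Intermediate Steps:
k(t, x) = 9 - 9*t*x (k(t, x) = (-9*t)*x + 9 = -9*t*x + 9 = 9 - 9*t*x)
s = 114 (s = 118 - 4 = 114)
(s + k(-3, 20))**2 = (114 + (9 - 9*(-3)*20))**2 = (114 + (9 + 540))**2 = (114 + 549)**2 = 663**2 = 439569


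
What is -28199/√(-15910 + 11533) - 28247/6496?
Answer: -28247/6496 + 28199*I*√4377/4377 ≈ -4.3484 + 426.23*I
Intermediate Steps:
-28199/√(-15910 + 11533) - 28247/6496 = -28199*(-I*√4377/4377) - 28247*1/6496 = -28199*(-I*√4377/4377) - 28247/6496 = -(-28199)*I*√4377/4377 - 28247/6496 = 28199*I*√4377/4377 - 28247/6496 = -28247/6496 + 28199*I*√4377/4377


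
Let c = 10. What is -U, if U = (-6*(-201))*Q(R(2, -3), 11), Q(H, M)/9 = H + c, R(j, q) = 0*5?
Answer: -108540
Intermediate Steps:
R(j, q) = 0
Q(H, M) = 90 + 9*H (Q(H, M) = 9*(H + 10) = 9*(10 + H) = 90 + 9*H)
U = 108540 (U = (-6*(-201))*(90 + 9*0) = 1206*(90 + 0) = 1206*90 = 108540)
-U = -1*108540 = -108540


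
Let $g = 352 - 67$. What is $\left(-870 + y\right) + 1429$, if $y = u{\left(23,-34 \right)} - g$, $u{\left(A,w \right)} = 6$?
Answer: $280$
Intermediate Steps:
$g = 285$
$y = -279$ ($y = 6 - 285 = -279$)
$\left(-870 + y\right) + 1429 = \left(-870 - 279\right) + 1429 = -1149 + 1429 = 280$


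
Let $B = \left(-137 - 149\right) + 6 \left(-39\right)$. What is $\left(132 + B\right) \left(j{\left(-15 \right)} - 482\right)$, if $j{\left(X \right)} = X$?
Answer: $192836$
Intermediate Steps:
$B = -520$ ($B = -286 - 234 = -520$)
$\left(132 + B\right) \left(j{\left(-15 \right)} - 482\right) = \left(132 - 520\right) \left(-15 - 482\right) = \left(-388\right) \left(-497\right) = 192836$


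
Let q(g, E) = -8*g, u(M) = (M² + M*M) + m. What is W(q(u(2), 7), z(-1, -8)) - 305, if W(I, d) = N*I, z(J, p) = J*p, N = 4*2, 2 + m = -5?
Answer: -369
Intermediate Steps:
m = -7 (m = -2 - 5 = -7)
u(M) = -7 + 2*M² (u(M) = (M² + M*M) - 7 = (M² + M²) - 7 = 2*M² - 7 = -7 + 2*M²)
N = 8
W(I, d) = 8*I
W(q(u(2), 7), z(-1, -8)) - 305 = 8*(-8*(-7 + 2*2²)) - 305 = 8*(-8*(-7 + 2*4)) - 305 = 8*(-8*(-7 + 8)) - 305 = 8*(-8*1) - 305 = 8*(-8) - 305 = -64 - 305 = -369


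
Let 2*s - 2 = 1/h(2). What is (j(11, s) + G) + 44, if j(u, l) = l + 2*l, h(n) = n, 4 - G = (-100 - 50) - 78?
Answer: 1119/4 ≈ 279.75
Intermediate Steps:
G = 232 (G = 4 - ((-100 - 50) - 78) = 4 - (-150 - 78) = 4 - 1*(-228) = 4 + 228 = 232)
s = 5/4 (s = 1 + (½)/2 = 1 + (½)*(½) = 1 + ¼ = 5/4 ≈ 1.2500)
j(u, l) = 3*l
(j(11, s) + G) + 44 = (3*(5/4) + 232) + 44 = (15/4 + 232) + 44 = 943/4 + 44 = 1119/4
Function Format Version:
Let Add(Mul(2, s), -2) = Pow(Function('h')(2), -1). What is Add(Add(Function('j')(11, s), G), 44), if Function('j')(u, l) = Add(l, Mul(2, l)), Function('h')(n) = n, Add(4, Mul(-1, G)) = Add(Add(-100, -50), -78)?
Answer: Rational(1119, 4) ≈ 279.75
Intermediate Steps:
G = 232 (G = Add(4, Mul(-1, Add(Add(-100, -50), -78))) = Add(4, Mul(-1, Add(-150, -78))) = Add(4, Mul(-1, -228)) = Add(4, 228) = 232)
s = Rational(5, 4) (s = Add(1, Mul(Rational(1, 2), Pow(2, -1))) = Add(1, Mul(Rational(1, 2), Rational(1, 2))) = Add(1, Rational(1, 4)) = Rational(5, 4) ≈ 1.2500)
Function('j')(u, l) = Mul(3, l)
Add(Add(Function('j')(11, s), G), 44) = Add(Add(Mul(3, Rational(5, 4)), 232), 44) = Add(Add(Rational(15, 4), 232), 44) = Add(Rational(943, 4), 44) = Rational(1119, 4)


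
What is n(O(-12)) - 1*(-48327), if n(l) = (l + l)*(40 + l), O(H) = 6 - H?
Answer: 50415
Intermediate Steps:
n(l) = 2*l*(40 + l) (n(l) = (2*l)*(40 + l) = 2*l*(40 + l))
n(O(-12)) - 1*(-48327) = 2*(6 - 1*(-12))*(40 + (6 - 1*(-12))) - 1*(-48327) = 2*(6 + 12)*(40 + (6 + 12)) + 48327 = 2*18*(40 + 18) + 48327 = 2*18*58 + 48327 = 2088 + 48327 = 50415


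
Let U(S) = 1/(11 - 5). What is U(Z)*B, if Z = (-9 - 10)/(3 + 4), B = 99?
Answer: 33/2 ≈ 16.500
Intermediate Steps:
Z = -19/7 ≈ -2.7143
U(S) = ⅙ (U(S) = 1/6 = ⅙)
U(Z)*B = (⅙)*99 = 33/2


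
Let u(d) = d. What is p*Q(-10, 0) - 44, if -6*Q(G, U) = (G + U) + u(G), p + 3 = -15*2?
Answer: -154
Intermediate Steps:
p = -33 (p = -3 - 15*2 = -3 - 30 = -33)
Q(G, U) = -G/3 - U/6 (Q(G, U) = -((G + U) + G)/6 = -(U + 2*G)/6 = -G/3 - U/6)
p*Q(-10, 0) - 44 = -33*(-⅓*(-10) - ⅙*0) - 44 = -33*(10/3 + 0) - 44 = -33*10/3 - 44 = -110 - 44 = -154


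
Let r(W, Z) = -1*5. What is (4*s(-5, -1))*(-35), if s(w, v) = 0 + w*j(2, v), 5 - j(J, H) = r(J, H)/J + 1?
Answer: 4550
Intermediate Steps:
r(W, Z) = -5
j(J, H) = 4 + 5/J (j(J, H) = 5 - (-5/J + 1) = 5 - (1 - 5/J) = 5 + (-1 + 5/J) = 4 + 5/J)
s(w, v) = 13*w/2 (s(w, v) = 0 + w*(4 + 5/2) = 0 + w*(13/2) = 0 + 13*w/2 = 13*w/2)
(4*s(-5, -1))*(-35) = (4*((13/2)*(-5)))*(-35) = (4*(-65/2))*(-35) = -130*(-35) = 4550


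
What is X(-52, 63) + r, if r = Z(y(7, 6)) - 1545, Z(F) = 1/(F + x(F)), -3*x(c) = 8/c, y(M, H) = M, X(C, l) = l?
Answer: -205977/139 ≈ -1481.8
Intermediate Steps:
x(c) = -8/(3*c)
Z(F) = 1/(F - 8/(3*F))
r = -214734/139 (r = 3*7/(-8 + 3*7**2) - 1545 = 3*7/(-8 + 3*49) - 1545 = 3*7/(-8 + 147) - 1545 = 3*7/139 - 1545 = 3*7*(1/139) - 1545 = 21/139 - 1545 = -214734/139 ≈ -1544.8)
X(-52, 63) + r = 63 - 214734/139 = -205977/139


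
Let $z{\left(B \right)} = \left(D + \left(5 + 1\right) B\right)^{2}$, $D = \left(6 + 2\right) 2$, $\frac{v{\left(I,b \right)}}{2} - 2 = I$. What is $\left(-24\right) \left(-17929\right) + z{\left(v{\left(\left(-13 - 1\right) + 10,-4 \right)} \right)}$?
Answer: $430360$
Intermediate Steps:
$v{\left(I,b \right)} = 4 + 2 I$
$D = 16$ ($D = 8 \cdot 2 = 16$)
$z{\left(B \right)} = \left(16 + 6 B\right)^{2}$ ($z{\left(B \right)} = \left(16 + \left(5 + 1\right) B\right)^{2} = \left(16 + 6 B\right)^{2}$)
$\left(-24\right) \left(-17929\right) + z{\left(v{\left(\left(-13 - 1\right) + 10,-4 \right)} \right)} = \left(-24\right) \left(-17929\right) + 4 \left(8 + 3 \left(4 + 2 \left(\left(-13 - 1\right) + 10\right)\right)\right)^{2} = 430296 + 4 \left(8 + 3 \left(4 + 2 \left(-14 + 10\right)\right)\right)^{2} = 430296 + 4 \left(8 + 3 \left(4 + 2 \left(-4\right)\right)\right)^{2} = 430296 + 4 \left(8 + 3 \left(4 - 8\right)\right)^{2} = 430296 + 4 \left(8 + 3 \left(-4\right)\right)^{2} = 430296 + 4 \left(8 - 12\right)^{2} = 430296 + 4 \left(-4\right)^{2} = 430296 + 4 \cdot 16 = 430296 + 64 = 430360$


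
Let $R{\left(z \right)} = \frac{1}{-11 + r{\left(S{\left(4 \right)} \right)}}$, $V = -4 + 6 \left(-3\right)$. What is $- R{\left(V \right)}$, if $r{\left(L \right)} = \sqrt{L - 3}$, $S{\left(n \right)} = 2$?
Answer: $\frac{11}{122} + \frac{i}{122} \approx 0.090164 + 0.0081967 i$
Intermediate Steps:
$V = -22$ ($V = -4 - 18 = -22$)
$r{\left(L \right)} = \sqrt{-3 + L}$
$R{\left(z \right)} = \frac{-11 - i}{122}$ ($R{\left(z \right)} = \frac{1}{-11 + \sqrt{-3 + 2}} = \frac{1}{-11 + \sqrt{-1}} = \frac{1}{-11 + i} = \frac{-11 - i}{122}$)
$- R{\left(V \right)} = - (- \frac{11}{122} - \frac{i}{122}) = \frac{11}{122} + \frac{i}{122}$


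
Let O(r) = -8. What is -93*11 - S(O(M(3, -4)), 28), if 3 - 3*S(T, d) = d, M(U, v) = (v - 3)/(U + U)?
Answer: -3044/3 ≈ -1014.7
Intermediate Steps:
M(U, v) = (-3 + v)/(2*U) (M(U, v) = (-3 + v)/((2*U)) = (-3 + v)*(1/(2*U)) = (-3 + v)/(2*U))
S(T, d) = 1 - d/3
-93*11 - S(O(M(3, -4)), 28) = -93*11 - (1 - 1/3*28) = -1023 - (1 - 28/3) = -1023 - 1*(-25/3) = -1023 + 25/3 = -3044/3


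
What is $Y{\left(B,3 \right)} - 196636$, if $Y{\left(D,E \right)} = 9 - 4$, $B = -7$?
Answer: $-196631$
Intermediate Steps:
$Y{\left(D,E \right)} = 5$ ($Y{\left(D,E \right)} = 9 - 4 = 5$)
$Y{\left(B,3 \right)} - 196636 = 5 - 196636 = -196631$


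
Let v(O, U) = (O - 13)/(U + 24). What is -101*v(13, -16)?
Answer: 0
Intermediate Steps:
v(O, U) = (-13 + O)/(24 + U)
-101*v(13, -16) = -101*(-13 + 13)/(24 - 16) = -101*0/8 = -101*0 = 0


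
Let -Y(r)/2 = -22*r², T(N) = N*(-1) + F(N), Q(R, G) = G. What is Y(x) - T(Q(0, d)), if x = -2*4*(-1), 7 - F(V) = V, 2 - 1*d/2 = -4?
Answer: 2833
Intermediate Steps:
d = 12 (d = 4 - 2*(-4) = 4 + 8 = 12)
F(V) = 7 - V
x = 8 (x = -8*(-1) = 8)
T(N) = 7 - 2*N (T(N) = N*(-1) + (7 - N) = -N + (7 - N) = 7 - 2*N)
Y(r) = 44*r² (Y(r) = -(-44)*r² = 44*r²)
Y(x) - T(Q(0, d)) = 44*8² - (7 - 2*12) = 44*64 - (7 - 24) = 2816 - 1*(-17) = 2816 + 17 = 2833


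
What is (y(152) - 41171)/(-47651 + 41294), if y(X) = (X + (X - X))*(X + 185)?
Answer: -3351/2119 ≈ -1.5814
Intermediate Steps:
y(X) = X*(185 + X) (y(X) = (X + 0)*(185 + X) = X*(185 + X))
(y(152) - 41171)/(-47651 + 41294) = (152*(185 + 152) - 41171)/(-47651 + 41294) = (152*337 - 41171)/(-6357) = (51224 - 41171)*(-1/6357) = 10053*(-1/6357) = -3351/2119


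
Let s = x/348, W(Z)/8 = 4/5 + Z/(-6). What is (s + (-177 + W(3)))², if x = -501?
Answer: 10425022609/336400 ≈ 30990.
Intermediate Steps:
W(Z) = 32/5 - 4*Z/3 (W(Z) = 8*(4/5 + Z/(-6)) = 8*(4*(⅕) + Z*(-⅙)) = 8*(⅘ - Z/6) = 32/5 - 4*Z/3)
s = -167/116 (s = -501/348 = -501*1/348 = -167/116 ≈ -1.4397)
(s + (-177 + W(3)))² = (-167/116 + (-177 + (32/5 - 4/3*3)))² = (-167/116 + (-177 + (32/5 - 4)))² = (-167/116 + (-177 + 12/5))² = (-167/116 - 873/5)² = (-102103/580)² = 10425022609/336400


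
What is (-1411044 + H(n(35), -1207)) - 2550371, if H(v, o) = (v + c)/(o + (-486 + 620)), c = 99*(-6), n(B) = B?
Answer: -4250597736/1073 ≈ -3.9614e+6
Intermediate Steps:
c = -594
H(v, o) = (-594 + v)/(134 + o) (H(v, o) = (v - 594)/(o + (-486 + 620)) = (-594 + v)/(o + 134) = (-594 + v)/(134 + o))
(-1411044 + H(n(35), -1207)) - 2550371 = (-1411044 + (-594 + 35)/(134 - 1207)) - 2550371 = (-1411044 - 559/(-1073)) - 2550371 = (-1411044 - 1/1073*(-559)) - 2550371 = (-1411044 + 559/1073) - 2550371 = -1514049653/1073 - 2550371 = -4250597736/1073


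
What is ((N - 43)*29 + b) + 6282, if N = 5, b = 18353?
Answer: 23533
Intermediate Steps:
((N - 43)*29 + b) + 6282 = ((5 - 43)*29 + 18353) + 6282 = (-38*29 + 18353) + 6282 = (-1102 + 18353) + 6282 = 17251 + 6282 = 23533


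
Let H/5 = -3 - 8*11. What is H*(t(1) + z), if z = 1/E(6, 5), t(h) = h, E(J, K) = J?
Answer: -3185/6 ≈ -530.83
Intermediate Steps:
z = 1/6 ≈ 0.16667
H = -455 (H = 5*(-3 - 8*11) = 5*(-3 - 88) = 5*(-91) = -455)
H*(t(1) + z) = -455*(1 + 1/6) = -455*7/6 = -3185/6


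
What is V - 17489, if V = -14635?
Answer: -32124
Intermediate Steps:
V - 17489 = -14635 - 17489 = -32124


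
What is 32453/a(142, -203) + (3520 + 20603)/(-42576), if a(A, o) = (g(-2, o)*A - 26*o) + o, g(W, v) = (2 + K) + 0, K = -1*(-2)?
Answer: 415197613/80085456 ≈ 5.1844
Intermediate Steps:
K = 2
g(W, v) = 4 (g(W, v) = (2 + 2) + 0 = 4 + 0 = 4)
a(A, o) = -25*o + 4*A (a(A, o) = (4*A - 26*o) + o = (-26*o + 4*A) + o = -25*o + 4*A)
32453/a(142, -203) + (3520 + 20603)/(-42576) = 32453/(-25*(-203) + 4*142) + (3520 + 20603)/(-42576) = 32453/(5075 + 568) + 24123*(-1/42576) = 32453/5643 - 8041/14192 = 415197613/80085456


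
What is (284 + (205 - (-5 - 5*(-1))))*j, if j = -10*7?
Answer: -34230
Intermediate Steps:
j = -70
(284 + (205 - (-5 - 5*(-1))))*j = (284 + (205 - (-5 - 5*(-1))))*(-70) = (284 + (205 - (-5 + 5)))*(-70) = (284 + (205 - 1*0))*(-70) = (284 + (205 + 0))*(-70) = (284 + 205)*(-70) = 489*(-70) = -34230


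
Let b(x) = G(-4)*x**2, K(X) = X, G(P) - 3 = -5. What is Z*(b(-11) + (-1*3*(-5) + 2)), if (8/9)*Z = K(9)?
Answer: -18225/8 ≈ -2278.1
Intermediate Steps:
G(P) = -2 (G(P) = 3 - 5 = -2)
Z = 81/8 (Z = (9/8)*9 = 81/8 ≈ 10.125)
b(x) = -2*x**2
Z*(b(-11) + (-1*3*(-5) + 2)) = 81*(-2*(-11)**2 + (-1*3*(-5) + 2))/8 = 81*(-2*121 + (-3*(-5) + 2))/8 = 81*(-242 + (15 + 2))/8 = 81*(-242 + 17)/8 = (81/8)*(-225) = -18225/8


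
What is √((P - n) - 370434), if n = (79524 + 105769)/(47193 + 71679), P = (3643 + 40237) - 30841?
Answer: I*√8697602654/156 ≈ 597.83*I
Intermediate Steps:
P = 13039 (P = 43880 - 30841 = 13039)
n = 1459/936 (n = 185293/118872 = 185293*(1/118872) = 1459/936 ≈ 1.5588)
√((P - n) - 370434) = √((13039 - 1*1459/936) - 370434) = √((13039 - 1459/936) - 370434) = √(12203045/936 - 370434) = √(-334523179/936) = I*√8697602654/156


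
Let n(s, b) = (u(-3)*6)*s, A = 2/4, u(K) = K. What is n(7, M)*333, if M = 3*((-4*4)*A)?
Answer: -41958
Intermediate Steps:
A = 1/2 (A = 2*(1/4) = 1/2 ≈ 0.50000)
M = -24 (M = 3*(-4*4*(1/2)) = 3*(-16*1/2) = 3*(-8) = -24)
n(s, b) = -18*s (n(s, b) = (-3*6)*s = -18*s)
n(7, M)*333 = -18*7*333 = -126*333 = -41958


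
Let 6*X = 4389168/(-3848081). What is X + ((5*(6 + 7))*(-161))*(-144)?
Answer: 5798903412232/3848081 ≈ 1.5070e+6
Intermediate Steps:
X = -731528/3848081 (X = (4389168/(-3848081))/6 = (4389168*(-1/3848081))/6 = (1/6)*(-4389168/3848081) = -731528/3848081 ≈ -0.19010)
X + ((5*(6 + 7))*(-161))*(-144) = -731528/3848081 + ((5*(6 + 7))*(-161))*(-144) = -731528/3848081 + ((5*13)*(-161))*(-144) = -731528/3848081 + (65*(-161))*(-144) = -731528/3848081 - 10465*(-144) = -731528/3848081 + 1506960 = 5798903412232/3848081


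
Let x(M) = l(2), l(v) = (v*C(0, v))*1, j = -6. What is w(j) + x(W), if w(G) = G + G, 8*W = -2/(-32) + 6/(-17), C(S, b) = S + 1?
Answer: -10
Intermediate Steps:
C(S, b) = 1 + S
W = -79/2176 (W = (-2/(-32) + 6/(-17))/8 = (-2*(-1/32) + 6*(-1/17))/8 = (1/16 - 6/17)/8 = (⅛)*(-79/272) = -79/2176 ≈ -0.036305)
l(v) = v (l(v) = (v*(1 + 0))*1 = (v*1)*1 = v*1 = v)
x(M) = 2
w(G) = 2*G
w(j) + x(W) = 2*(-6) + 2 = -12 + 2 = -10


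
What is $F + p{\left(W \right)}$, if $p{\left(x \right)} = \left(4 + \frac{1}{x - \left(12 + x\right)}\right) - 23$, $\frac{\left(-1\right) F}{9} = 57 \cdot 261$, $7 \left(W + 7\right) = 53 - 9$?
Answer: $- \frac{1606945}{12} \approx -1.3391 \cdot 10^{5}$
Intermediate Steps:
$W = - \frac{5}{7}$ ($W = -7 + \frac{53 - 9}{7} = -7 + \frac{1}{7} \cdot 44 = -7 + \frac{44}{7} = - \frac{5}{7} \approx -0.71429$)
$F = -133893$ ($F = - 9 \cdot 57 \cdot 261 = \left(-9\right) 14877 = -133893$)
$p{\left(x \right)} = - \frac{229}{12}$ ($p{\left(x \right)} = \left(4 + \frac{1}{-12}\right) - 23 = \left(4 - \frac{1}{12}\right) - 23 = \frac{47}{12} - 23 = - \frac{229}{12}$)
$F + p{\left(W \right)} = -133893 - \frac{229}{12} = - \frac{1606945}{12}$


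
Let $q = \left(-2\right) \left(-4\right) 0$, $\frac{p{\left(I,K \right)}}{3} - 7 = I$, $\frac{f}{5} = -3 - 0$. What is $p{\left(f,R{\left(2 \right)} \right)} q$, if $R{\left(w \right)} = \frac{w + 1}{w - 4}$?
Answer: $0$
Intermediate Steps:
$R{\left(w \right)} = \frac{1 + w}{-4 + w}$
$f = -15$ ($f = 5 \left(-3 - 0\right) = 5 \left(-3 + \left(-4 + 4\right)\right) = 5 \left(-3 + 0\right) = 5 \left(-3\right) = -15$)
$p{\left(I,K \right)} = 21 + 3 I$
$q = 0$ ($q = 8 \cdot 0 = 0$)
$p{\left(f,R{\left(2 \right)} \right)} q = \left(21 + 3 \left(-15\right)\right) 0 = \left(21 - 45\right) 0 = \left(-24\right) 0 = 0$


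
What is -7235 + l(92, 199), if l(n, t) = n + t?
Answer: -6944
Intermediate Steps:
-7235 + l(92, 199) = -7235 + (92 + 199) = -7235 + 291 = -6944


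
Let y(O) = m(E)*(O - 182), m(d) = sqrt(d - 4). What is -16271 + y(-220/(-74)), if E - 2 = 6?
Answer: -615275/37 ≈ -16629.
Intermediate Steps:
E = 8 (E = 2 + 6 = 8)
m(d) = sqrt(-4 + d)
y(O) = -364 + 2*O (y(O) = sqrt(-4 + 8)*(O - 182) = sqrt(4)*(-182 + O) = 2*(-182 + O) = -364 + 2*O)
-16271 + y(-220/(-74)) = -16271 + (-364 + 2*(-220/(-74))) = -16271 + (-364 + 2*(-220*(-1/74))) = -16271 + (-364 + 2*(110/37)) = -16271 + (-364 + 220/37) = -16271 - 13248/37 = -615275/37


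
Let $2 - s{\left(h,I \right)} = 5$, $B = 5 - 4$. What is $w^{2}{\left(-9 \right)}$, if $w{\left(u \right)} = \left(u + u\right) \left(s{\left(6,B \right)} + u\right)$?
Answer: $46656$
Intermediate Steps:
$B = 1$ ($B = 5 - 4 = 1$)
$s{\left(h,I \right)} = -3$ ($s{\left(h,I \right)} = 2 - 5 = -3$)
$w{\left(u \right)} = 2 u \left(-3 + u\right)$ ($w{\left(u \right)} = \left(u + u\right) \left(-3 + u\right) = 2 u \left(-3 + u\right)$)
$w^{2}{\left(-9 \right)} = \left(2 \left(-9\right) \left(-3 - 9\right)\right)^{2} = \left(2 \left(-9\right) \left(-12\right)\right)^{2} = 216^{2} = 46656$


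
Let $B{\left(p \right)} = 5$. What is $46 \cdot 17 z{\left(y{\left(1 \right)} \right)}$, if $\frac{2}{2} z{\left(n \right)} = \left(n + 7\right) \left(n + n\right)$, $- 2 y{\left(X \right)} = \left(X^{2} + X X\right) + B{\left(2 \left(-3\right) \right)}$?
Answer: $-19159$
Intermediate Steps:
$y{\left(X \right)} = - \frac{5}{2} - X^{2}$ ($y{\left(X \right)} = - \frac{\left(X^{2} + X X\right) + 5}{2} = - \frac{\left(X^{2} + X^{2}\right) + 5}{2} = - \frac{2 X^{2} + 5}{2} = - \frac{5 + 2 X^{2}}{2} = - \frac{5}{2} - X^{2}$)
$z{\left(n \right)} = 2 n \left(7 + n\right)$ ($z{\left(n \right)} = \left(n + 7\right) \left(n + n\right) = \left(7 + n\right) 2 n = 2 n \left(7 + n\right)$)
$46 \cdot 17 z{\left(y{\left(1 \right)} \right)} = 46 \cdot 17 \cdot 2 \left(- \frac{5}{2} - 1^{2}\right) \left(7 - \frac{7}{2}\right) = 782 \cdot 2 \left(- \frac{5}{2} - 1\right) \left(7 - \frac{7}{2}\right) = 782 \cdot 2 \left(- \frac{7}{2}\right) \left(7 - \frac{7}{2}\right) = 782 \cdot 2 \left(- \frac{7}{2}\right) \frac{7}{2} = 782 \left(- \frac{49}{2}\right) = -19159$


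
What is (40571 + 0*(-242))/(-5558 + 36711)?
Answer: 40571/31153 ≈ 1.3023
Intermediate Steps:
(40571 + 0*(-242))/(-5558 + 36711) = (40571 + 0)/31153 = 40571*(1/31153) = 40571/31153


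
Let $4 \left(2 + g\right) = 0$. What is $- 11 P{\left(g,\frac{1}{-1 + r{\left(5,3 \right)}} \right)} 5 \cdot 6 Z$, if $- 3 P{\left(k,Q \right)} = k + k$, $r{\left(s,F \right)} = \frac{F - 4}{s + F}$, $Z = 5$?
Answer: $-2200$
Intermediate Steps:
$g = -2$ ($g = -2 + \frac{1}{4} \cdot 0 = -2 + 0 = -2$)
$r{\left(s,F \right)} = \frac{-4 + F}{F + s}$
$P{\left(k,Q \right)} = - \frac{2 k}{3}$ ($P{\left(k,Q \right)} = - \frac{k + k}{3} = - \frac{2 k}{3}$)
$- 11 P{\left(g,\frac{1}{-1 + r{\left(5,3 \right)}} \right)} 5 \cdot 6 Z = - 11 \left(\left(- \frac{2}{3}\right) \left(-2\right)\right) 5 \cdot 6 \cdot 5 = \left(-11\right) \frac{4}{3} \cdot 30 \cdot 5 = \left(- \frac{44}{3}\right) 150 = -2200$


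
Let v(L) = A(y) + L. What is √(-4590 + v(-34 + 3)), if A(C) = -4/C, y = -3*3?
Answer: I*√41585/3 ≈ 67.975*I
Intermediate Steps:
y = -9
v(L) = 4/9 + L (v(L) = -4/(-9) + L = -4*(-⅑) + L = 4/9 + L)
√(-4590 + v(-34 + 3)) = √(-4590 + (4/9 + (-34 + 3))) = √(-4590 + (4/9 - 31)) = √(-4590 - 275/9) = √(-41585/9) = I*√41585/3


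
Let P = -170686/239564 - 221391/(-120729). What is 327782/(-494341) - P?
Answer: -4251995626247937/2382914942819866 ≈ -1.7844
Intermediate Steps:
P = 5405093905/4820387026 (P = -170686*1/239564 - 221391*(-1/120729) = -85343/119782 + 73797/40243 = 5405093905/4820387026 ≈ 1.1213)
327782/(-494341) - P = 327782/(-494341) - 1*5405093905/4820387026 = 327782*(-1/494341) - 5405093905/4820387026 = -327782/494341 - 5405093905/4820387026 = -4251995626247937/2382914942819866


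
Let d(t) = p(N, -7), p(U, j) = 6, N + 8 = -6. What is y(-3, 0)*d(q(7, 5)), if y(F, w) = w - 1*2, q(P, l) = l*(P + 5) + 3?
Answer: -12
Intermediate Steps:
N = -14 (N = -8 - 6 = -14)
q(P, l) = 3 + l*(5 + P) (q(P, l) = l*(5 + P) + 3 = 3 + l*(5 + P))
d(t) = 6
y(F, w) = -2 + w (y(F, w) = w - 2 = -2 + w)
y(-3, 0)*d(q(7, 5)) = (-2 + 0)*6 = -2*6 = -12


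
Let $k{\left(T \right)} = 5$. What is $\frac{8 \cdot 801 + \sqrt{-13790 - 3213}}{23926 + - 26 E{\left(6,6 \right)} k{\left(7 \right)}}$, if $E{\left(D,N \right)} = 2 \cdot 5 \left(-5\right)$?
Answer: $\frac{1068}{5071} + \frac{7 i \sqrt{347}}{30426} \approx 0.21061 + 0.0042857 i$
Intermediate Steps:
$E{\left(D,N \right)} = -50$ ($E{\left(D,N \right)} = 10 \left(-5\right) = -50$)
$\frac{8 \cdot 801 + \sqrt{-13790 - 3213}}{23926 + - 26 E{\left(6,6 \right)} k{\left(7 \right)}} = \frac{8 \cdot 801 + \sqrt{-13790 - 3213}}{23926 + \left(-26\right) \left(-50\right) 5} = \frac{6408 + \sqrt{-17003}}{23926 + 1300 \cdot 5} = \frac{6408 + 7 i \sqrt{347}}{23926 + 6500} = \frac{6408 + 7 i \sqrt{347}}{30426} = \left(6408 + 7 i \sqrt{347}\right) \frac{1}{30426} = \frac{1068}{5071} + \frac{7 i \sqrt{347}}{30426}$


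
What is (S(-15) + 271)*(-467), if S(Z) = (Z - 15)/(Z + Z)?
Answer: -127024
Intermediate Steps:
S(Z) = (-15 + Z)/(2*Z) (S(Z) = (-15 + Z)/((2*Z)) = (-15 + Z)*(1/(2*Z)) = (-15 + Z)/(2*Z))
(S(-15) + 271)*(-467) = ((½)*(-15 - 15)/(-15) + 271)*(-467) = ((½)*(-1/15)*(-30) + 271)*(-467) = (1 + 271)*(-467) = 272*(-467) = -127024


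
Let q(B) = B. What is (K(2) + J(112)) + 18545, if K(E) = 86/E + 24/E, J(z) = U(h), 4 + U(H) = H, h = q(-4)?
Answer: 18592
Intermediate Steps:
h = -4
U(H) = -4 + H
J(z) = -8 (J(z) = -4 - 4 = -8)
K(E) = 110/E
(K(2) + J(112)) + 18545 = (110/2 - 8) + 18545 = (110*(½) - 8) + 18545 = (55 - 8) + 18545 = 47 + 18545 = 18592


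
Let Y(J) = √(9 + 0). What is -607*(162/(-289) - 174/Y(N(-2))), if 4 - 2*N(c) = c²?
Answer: 10272868/289 ≈ 35546.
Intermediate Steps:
N(c) = 2 - c²/2
Y(J) = 3 (Y(J) = √9 = 3)
-607*(162/(-289) - 174/Y(N(-2))) = -607*(162/(-289) - 174/3) = -607*(162*(-1/289) - 174*⅓) = -607*(-162/289 - 58) = -607*(-16924/289) = 10272868/289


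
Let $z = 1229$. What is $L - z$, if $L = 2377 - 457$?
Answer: $691$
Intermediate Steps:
$L = 1920$ ($L = 2377 - 457 = 1920$)
$L - z = 1920 - 1229 = 691$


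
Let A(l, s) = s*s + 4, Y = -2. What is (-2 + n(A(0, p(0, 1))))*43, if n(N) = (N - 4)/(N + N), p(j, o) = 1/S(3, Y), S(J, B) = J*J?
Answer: -55857/650 ≈ -85.934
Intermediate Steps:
S(J, B) = J²
p(j, o) = ⅑ (p(j, o) = 1/(3²) = 1/9 = ⅑)
A(l, s) = 4 + s² (A(l, s) = s² + 4 = 4 + s²)
n(N) = (-4 + N)/(2*N) (n(N) = (-4 + N)/((2*N)) = (-4 + N)*(1/(2*N)) = (-4 + N)/(2*N))
(-2 + n(A(0, p(0, 1))))*43 = (-2 + (-4 + (4 + (⅑)²))/(2*(4 + (⅑)²)))*43 = (-2 + (-4 + (4 + 1/81))/(2*(4 + 1/81)))*43 = (-2 + (-4 + 325/81)/(2*(325/81)))*43 = (-2 + (½)*(81/325)*(1/81))*43 = (-2 + 1/650)*43 = -1299/650*43 = -55857/650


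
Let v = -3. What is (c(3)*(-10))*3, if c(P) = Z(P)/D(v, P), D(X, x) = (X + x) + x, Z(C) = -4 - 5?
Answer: 90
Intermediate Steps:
Z(C) = -9
D(X, x) = X + 2*x
c(P) = -9/(-3 + 2*P)
(c(3)*(-10))*3 = (-9/(-3 + 2*3)*(-10))*3 = (-9/(-3 + 6)*(-10))*3 = (-9/3*(-10))*3 = (-9*⅓*(-10))*3 = -3*(-10)*3 = 30*3 = 90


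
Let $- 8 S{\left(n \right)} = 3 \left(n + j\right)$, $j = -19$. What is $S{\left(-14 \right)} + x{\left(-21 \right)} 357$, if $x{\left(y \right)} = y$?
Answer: $- \frac{59877}{8} \approx -7484.6$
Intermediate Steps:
$S{\left(n \right)} = \frac{57}{8} - \frac{3 n}{8}$ ($S{\left(n \right)} = - \frac{3 \left(n - 19\right)}{8} = - \frac{3 \left(-19 + n\right)}{8} = - \frac{-57 + 3 n}{8} = \frac{57}{8} - \frac{3 n}{8}$)
$S{\left(-14 \right)} + x{\left(-21 \right)} 357 = \left(\frac{57}{8} - - \frac{21}{4}\right) - 7497 = \left(\frac{57}{8} + \frac{21}{4}\right) - 7497 = \frac{99}{8} - 7497 = - \frac{59877}{8}$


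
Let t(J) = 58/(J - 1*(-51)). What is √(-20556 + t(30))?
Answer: I*√1664978/9 ≈ 143.37*I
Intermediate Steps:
t(J) = 58/(51 + J) (t(J) = 58/(J + 51) = 58/(51 + J))
√(-20556 + t(30)) = √(-20556 + 58/(51 + 30)) = √(-20556 + 58/81) = √(-1664978/81) = I*√1664978/9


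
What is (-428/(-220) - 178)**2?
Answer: 93760489/3025 ≈ 30995.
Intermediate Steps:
(-428/(-220) - 178)**2 = (-428*(-1/220) - 178)**2 = (107/55 - 178)**2 = (-9683/55)**2 = 93760489/3025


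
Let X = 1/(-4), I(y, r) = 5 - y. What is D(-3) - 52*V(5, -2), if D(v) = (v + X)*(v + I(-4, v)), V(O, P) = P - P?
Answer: -39/2 ≈ -19.500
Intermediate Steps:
X = -¼ ≈ -0.25000
V(O, P) = 0
D(v) = (9 + v)*(-¼ + v) (D(v) = (v - ¼)*(v + (5 - 1*(-4))) = (-¼ + v)*(v + (5 + 4)) = (-¼ + v)*(v + 9) = (-¼ + v)*(9 + v) = (9 + v)*(-¼ + v))
D(-3) - 52*V(5, -2) = (-9/4 + (-3)² + (35/4)*(-3)) - 52*0 = (-9/4 + 9 - 105/4) + 0 = -39/2 + 0 = -39/2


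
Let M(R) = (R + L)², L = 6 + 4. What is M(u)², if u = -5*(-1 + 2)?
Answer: 625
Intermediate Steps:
L = 10
u = -5 (u = -5*1 = -5)
M(R) = (10 + R)² (M(R) = (R + 10)² = (10 + R)²)
M(u)² = ((10 - 5)²)² = (5²)² = 25² = 625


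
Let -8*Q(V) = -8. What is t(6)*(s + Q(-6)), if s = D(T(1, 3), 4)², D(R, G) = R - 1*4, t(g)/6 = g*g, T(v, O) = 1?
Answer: 2160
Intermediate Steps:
Q(V) = 1 (Q(V) = -⅛*(-8) = 1)
t(g) = 6*g² (t(g) = 6*(g*g) = 6*g²)
D(R, G) = -4 + R (D(R, G) = R - 4 = -4 + R)
s = 9 (s = (-4 + 1)² = (-3)² = 9)
t(6)*(s + Q(-6)) = (6*6²)*(9 + 1) = (6*36)*10 = 216*10 = 2160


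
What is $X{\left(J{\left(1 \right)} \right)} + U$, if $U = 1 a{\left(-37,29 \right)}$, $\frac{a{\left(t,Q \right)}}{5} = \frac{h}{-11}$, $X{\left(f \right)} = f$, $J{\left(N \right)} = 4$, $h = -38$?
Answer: $\frac{234}{11} \approx 21.273$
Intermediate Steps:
$a{\left(t,Q \right)} = \frac{190}{11}$ ($a{\left(t,Q \right)} = 5 \left(- \frac{38}{-11}\right) = 5 \left(\left(-38\right) \left(- \frac{1}{11}\right)\right) = 5 \cdot \frac{38}{11} = \frac{190}{11}$)
$U = \frac{190}{11}$ ($U = 1 \cdot \frac{190}{11} = \frac{190}{11} \approx 17.273$)
$X{\left(J{\left(1 \right)} \right)} + U = 4 + \frac{190}{11} = \frac{234}{11}$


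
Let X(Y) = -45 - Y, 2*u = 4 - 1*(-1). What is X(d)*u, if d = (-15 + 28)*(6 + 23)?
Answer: -1055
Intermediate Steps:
u = 5/2 (u = (4 - 1*(-1))/2 = (4 + 1)/2 = (½)*5 = 5/2 ≈ 2.5000)
d = 377 (d = 13*29 = 377)
X(d)*u = (-45 - 1*377)*(5/2) = (-45 - 377)*(5/2) = -422*5/2 = -1055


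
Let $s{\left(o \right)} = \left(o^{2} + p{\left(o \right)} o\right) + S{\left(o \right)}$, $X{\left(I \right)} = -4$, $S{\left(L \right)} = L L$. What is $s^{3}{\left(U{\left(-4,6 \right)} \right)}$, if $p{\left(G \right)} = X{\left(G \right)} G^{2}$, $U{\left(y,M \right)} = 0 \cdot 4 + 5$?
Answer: $-91125000$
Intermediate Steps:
$S{\left(L \right)} = L^{2}$
$U{\left(y,M \right)} = 5$ ($U{\left(y,M \right)} = 0 + 5 = 5$)
$p{\left(G \right)} = - 4 G^{2}$
$s{\left(o \right)} = - 4 o^{3} + 2 o^{2}$ ($s{\left(o \right)} = \left(o^{2} + - 4 o^{2} o\right) + o^{2} = \left(o^{2} - 4 o^{3}\right) + o^{2} = - 4 o^{3} + 2 o^{2}$)
$s^{3}{\left(U{\left(-4,6 \right)} \right)} = \left(5^{2} \left(2 - 20\right)\right)^{3} = \left(25 \left(2 - 20\right)\right)^{3} = \left(25 \left(-18\right)\right)^{3} = \left(-450\right)^{3} = -91125000$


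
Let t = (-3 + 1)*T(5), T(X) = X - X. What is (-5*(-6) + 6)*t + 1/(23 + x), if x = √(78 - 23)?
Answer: 23/474 - √55/474 ≈ 0.032877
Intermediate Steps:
T(X) = 0
x = √55 ≈ 7.4162
t = 0 (t = (-3 + 1)*0 = -2*0 = 0)
(-5*(-6) + 6)*t + 1/(23 + x) = (-5*(-6) + 6)*0 + 1/(23 + √55) = (30 + 6)*0 + 1/(23 + √55) = 36*0 + 1/(23 + √55) = 0 + 1/(23 + √55) = 1/(23 + √55)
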